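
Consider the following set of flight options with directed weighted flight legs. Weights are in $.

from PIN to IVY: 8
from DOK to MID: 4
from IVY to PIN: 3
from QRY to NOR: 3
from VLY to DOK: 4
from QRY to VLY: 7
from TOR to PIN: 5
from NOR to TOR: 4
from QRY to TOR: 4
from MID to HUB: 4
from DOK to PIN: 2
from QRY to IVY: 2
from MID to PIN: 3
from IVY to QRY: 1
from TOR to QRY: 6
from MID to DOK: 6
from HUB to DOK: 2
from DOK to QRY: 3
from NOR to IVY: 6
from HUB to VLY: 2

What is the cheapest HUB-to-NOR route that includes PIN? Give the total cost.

$16

Shortest HUB→PIN: HUB–DOK–PIN = 4
Shortest PIN→NOR: PIN–IVY–QRY–NOR = 12
Total via PIN: 4 + 12 = $16.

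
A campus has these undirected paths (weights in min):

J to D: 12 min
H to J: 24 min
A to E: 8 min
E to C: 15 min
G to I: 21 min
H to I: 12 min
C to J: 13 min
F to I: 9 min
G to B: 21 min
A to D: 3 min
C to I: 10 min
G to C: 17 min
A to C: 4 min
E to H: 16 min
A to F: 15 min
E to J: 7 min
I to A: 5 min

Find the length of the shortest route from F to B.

Enumerating some paths:
F - I - G - B: 9+21+21 = 51
F - I - A - C - G - B: 9+5+4+17+21 = 56
The minimum is 51 min via F - I - G - B.

51 min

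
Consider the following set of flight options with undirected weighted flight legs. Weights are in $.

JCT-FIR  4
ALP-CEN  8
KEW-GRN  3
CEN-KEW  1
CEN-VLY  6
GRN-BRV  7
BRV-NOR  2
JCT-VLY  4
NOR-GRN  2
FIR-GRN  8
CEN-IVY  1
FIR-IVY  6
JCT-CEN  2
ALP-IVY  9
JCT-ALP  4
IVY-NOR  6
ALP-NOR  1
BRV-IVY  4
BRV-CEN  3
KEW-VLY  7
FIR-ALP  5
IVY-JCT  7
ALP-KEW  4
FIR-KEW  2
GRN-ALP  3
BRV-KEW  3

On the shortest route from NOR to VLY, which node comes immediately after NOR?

ALP

Candidate routes:
NOR–BRV–CEN–JCT–VLY: 2+3+2+4 = 11
NOR–ALP–JCT–VLY: 1+4+4 = 9
The minimum is $9 via NOR–ALP–JCT–VLY.
So from NOR the first move is to ALP.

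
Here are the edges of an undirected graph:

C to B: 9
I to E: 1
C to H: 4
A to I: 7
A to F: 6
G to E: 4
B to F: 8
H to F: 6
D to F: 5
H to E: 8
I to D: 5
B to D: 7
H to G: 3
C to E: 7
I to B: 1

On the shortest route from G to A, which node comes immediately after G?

Candidate routes:
G - H - E - I - A: 3+8+1+7 = 19
G - H - F - A: 3+6+6 = 15
G - E - I - A: 4+1+7 = 12
Cheapest is G - E - I - A at 12.
So from G the first move is to E.

E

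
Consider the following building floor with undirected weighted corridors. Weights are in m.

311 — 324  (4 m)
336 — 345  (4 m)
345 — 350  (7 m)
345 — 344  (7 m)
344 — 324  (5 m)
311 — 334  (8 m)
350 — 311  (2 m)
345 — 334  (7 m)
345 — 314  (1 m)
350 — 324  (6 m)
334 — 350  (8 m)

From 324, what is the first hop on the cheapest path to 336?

344

Compare a few routes:
324 → 344 → 345 → 336: 5+7+4 = 16
324 → 350 → 345 → 336: 6+7+4 = 17
324 → 311 → 350 → 345 → 336: 4+2+7+4 = 17
324 → 311 → 334 → 345 → 336: 4+8+7+4 = 23
Cheapest is 324 → 344 → 345 → 336 at 16 m.
So from 324 the first move is to 344.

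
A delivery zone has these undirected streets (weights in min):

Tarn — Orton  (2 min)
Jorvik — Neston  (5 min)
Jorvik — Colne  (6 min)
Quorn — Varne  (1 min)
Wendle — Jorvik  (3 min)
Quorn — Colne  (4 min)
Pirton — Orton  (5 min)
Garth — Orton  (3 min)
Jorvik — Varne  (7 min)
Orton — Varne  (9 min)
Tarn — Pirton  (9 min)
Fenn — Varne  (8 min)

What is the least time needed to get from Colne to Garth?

17 min

Running Dijkstra from Colne:
Colne: 0
Quorn: 4  (via Colne)
Varne: 5  (via Quorn)
Jorvik: 6  (via Colne)
Wendle: 9  (via Jorvik)
Neston: 11  (via Jorvik)
Fenn: 13  (via Varne)
Orton: 14  (via Varne)
Tarn: 16  (via Orton)
Garth: 17  (via Orton)
Shortest route: Colne–Quorn–Varne–Orton–Garth = 17 min.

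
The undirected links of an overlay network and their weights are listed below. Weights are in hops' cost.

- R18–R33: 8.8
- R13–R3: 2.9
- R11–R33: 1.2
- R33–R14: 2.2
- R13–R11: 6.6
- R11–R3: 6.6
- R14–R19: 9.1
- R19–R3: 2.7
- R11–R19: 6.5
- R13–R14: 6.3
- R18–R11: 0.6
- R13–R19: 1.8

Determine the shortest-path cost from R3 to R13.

Settle nodes by increasing distance from R3:
R3: 0
R19: 2.7  (via R3)
R13: 2.9  (via R3)
Shortest route: R3 → R13 = 2.9 hops' cost.

2.9 hops' cost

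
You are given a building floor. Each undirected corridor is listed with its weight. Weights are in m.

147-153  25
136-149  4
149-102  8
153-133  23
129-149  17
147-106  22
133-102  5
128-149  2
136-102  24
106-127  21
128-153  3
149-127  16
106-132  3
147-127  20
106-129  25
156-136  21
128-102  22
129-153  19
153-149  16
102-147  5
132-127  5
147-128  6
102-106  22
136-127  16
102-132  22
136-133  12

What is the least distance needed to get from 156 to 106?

45 m

Candidate routes:
156 - 136 - 149 - 127 - 132 - 106: 21+4+16+5+3 = 49
156 - 136 - 149 - 102 - 106: 21+4+8+22 = 55
156 - 136 - 127 - 132 - 106: 21+16+5+3 = 45
Cheapest is 156 - 136 - 127 - 132 - 106 at 45 m.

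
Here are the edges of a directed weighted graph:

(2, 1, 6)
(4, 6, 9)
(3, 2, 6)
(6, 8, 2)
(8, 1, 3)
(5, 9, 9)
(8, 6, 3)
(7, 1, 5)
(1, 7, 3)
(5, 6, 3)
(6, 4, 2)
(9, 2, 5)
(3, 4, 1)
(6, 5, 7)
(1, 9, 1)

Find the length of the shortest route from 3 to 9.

Shortest distances from 3:
3: 0
4: 1  (via 3)
2: 6  (via 3)
6: 10  (via 4)
1: 12  (via 2)
8: 12  (via 6)
9: 13  (via 1)
Shortest route: 3 → 2 → 1 → 9 = 13.

13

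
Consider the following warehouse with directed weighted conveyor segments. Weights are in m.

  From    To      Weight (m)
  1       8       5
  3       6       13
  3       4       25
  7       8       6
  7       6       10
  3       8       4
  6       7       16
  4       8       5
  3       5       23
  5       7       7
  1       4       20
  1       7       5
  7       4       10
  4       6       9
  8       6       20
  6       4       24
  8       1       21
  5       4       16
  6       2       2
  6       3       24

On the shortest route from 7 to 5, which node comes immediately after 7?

Enumerating some paths:
7–6–3–5: 10+24+23 = 57
7–4–8–6–3–5: 10+5+20+24+23 = 82
7–4–6–3–5: 10+9+24+23 = 66
7–8–6–3–5: 6+20+24+23 = 73
The minimum is 57 m via 7–6–3–5.
So from 7 the first move is to 6.

6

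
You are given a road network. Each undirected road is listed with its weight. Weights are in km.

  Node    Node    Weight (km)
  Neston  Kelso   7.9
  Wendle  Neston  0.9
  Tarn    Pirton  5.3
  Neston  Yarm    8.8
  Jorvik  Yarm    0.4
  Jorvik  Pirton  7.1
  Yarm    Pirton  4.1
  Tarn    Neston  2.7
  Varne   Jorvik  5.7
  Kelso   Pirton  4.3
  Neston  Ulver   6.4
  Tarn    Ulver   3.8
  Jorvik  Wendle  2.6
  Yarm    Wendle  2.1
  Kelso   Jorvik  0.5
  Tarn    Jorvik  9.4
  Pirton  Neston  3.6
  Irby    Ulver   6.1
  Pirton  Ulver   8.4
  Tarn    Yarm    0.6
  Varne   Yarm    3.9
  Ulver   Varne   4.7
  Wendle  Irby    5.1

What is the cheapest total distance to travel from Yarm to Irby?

7.2 km

Candidate routes:
Yarm → Wendle → Irby: 2.1+5.1 = 7.2
Yarm → Jorvik → Wendle → Irby: 0.4+2.6+5.1 = 8.1
The minimum is 7.2 km via Yarm → Wendle → Irby.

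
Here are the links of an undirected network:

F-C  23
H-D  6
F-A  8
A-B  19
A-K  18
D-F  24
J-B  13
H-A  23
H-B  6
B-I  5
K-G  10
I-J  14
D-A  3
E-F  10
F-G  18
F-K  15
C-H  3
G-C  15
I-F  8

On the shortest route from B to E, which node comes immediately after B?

I

Compare a few routes:
B - A - F - E: 19+8+10 = 37
B - H - D - A - F - E: 6+6+3+8+10 = 33
B - I - F - E: 5+8+10 = 23
Cheapest is B - I - F - E at 23.
So from B the first move is to I.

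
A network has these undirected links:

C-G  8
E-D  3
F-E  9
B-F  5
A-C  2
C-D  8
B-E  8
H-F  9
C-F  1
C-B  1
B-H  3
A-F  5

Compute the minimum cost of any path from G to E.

17

Enumerating some paths:
G → C → F → E: 8+1+9 = 18
G → C → D → E: 8+8+3 = 19
G → C → B → E: 8+1+8 = 17
Cheapest is G → C → B → E at 17.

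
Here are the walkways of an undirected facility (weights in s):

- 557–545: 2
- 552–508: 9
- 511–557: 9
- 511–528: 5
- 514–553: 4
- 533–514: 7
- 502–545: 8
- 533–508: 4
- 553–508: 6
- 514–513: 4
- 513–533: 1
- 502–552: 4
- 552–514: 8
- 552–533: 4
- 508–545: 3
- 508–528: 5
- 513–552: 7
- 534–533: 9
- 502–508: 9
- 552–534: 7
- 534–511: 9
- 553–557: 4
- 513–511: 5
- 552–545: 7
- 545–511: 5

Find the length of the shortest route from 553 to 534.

Candidate routes:
553 - 514 - 552 - 534: 4+8+7 = 19
553 - 508 - 533 - 534: 6+4+9 = 19
553 - 514 - 513 - 533 - 534: 4+4+1+9 = 18
The minimum is 18 s via 553 - 514 - 513 - 533 - 534.

18 s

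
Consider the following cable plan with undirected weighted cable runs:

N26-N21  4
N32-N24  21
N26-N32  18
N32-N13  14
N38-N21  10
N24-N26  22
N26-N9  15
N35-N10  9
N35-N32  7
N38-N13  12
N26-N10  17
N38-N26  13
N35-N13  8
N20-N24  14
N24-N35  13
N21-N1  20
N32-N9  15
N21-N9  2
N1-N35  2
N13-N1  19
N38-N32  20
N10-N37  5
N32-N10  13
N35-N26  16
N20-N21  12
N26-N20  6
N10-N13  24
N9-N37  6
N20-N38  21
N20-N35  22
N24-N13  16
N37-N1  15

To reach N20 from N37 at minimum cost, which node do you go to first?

Enumerating some paths:
N37 → N9 → N21 → N20: 6+2+12 = 20
N37 → N9 → N21 → N26 → N20: 6+2+4+6 = 18
N37 → N9 → N26 → N20: 6+15+6 = 27
The minimum is 18 via N37 → N9 → N21 → N26 → N20.
So from N37 the first move is to N9.

N9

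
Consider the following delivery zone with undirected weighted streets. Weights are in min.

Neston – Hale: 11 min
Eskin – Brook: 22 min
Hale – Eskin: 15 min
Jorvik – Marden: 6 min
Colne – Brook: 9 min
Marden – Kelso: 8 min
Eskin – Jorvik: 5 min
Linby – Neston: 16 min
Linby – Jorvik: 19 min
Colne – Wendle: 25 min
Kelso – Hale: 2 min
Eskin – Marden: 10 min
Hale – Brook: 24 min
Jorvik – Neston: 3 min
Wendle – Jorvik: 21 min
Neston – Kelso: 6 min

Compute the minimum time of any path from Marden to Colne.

41 min

Enumerating some paths:
Marden–Jorvik–Eskin–Brook–Colne: 6+5+22+9 = 42
Marden–Kelso–Hale–Brook–Colne: 8+2+24+9 = 43
Marden–Jorvik–Neston–Kelso–Hale–Brook–Colne: 6+3+6+2+24+9 = 50
Marden–Eskin–Brook–Colne: 10+22+9 = 41
The minimum is 41 min via Marden–Eskin–Brook–Colne.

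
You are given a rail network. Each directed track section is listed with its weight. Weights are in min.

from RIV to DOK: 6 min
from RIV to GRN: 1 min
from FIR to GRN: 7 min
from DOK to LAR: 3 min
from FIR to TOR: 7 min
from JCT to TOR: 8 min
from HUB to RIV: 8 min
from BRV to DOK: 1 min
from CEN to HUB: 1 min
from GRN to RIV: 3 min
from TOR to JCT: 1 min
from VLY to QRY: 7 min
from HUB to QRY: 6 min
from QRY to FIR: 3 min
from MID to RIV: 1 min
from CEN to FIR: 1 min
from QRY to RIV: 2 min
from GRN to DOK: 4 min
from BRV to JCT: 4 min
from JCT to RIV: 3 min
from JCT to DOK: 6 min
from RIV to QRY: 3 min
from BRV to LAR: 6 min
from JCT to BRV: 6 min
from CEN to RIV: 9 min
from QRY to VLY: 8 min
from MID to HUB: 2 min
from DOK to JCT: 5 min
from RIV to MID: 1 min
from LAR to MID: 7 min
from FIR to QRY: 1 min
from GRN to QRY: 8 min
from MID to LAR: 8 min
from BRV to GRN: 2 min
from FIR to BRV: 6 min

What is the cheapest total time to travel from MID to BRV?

Settle nodes by increasing distance from MID:
MID: 0
RIV: 1  (via MID)
GRN: 2  (via RIV)
HUB: 2  (via MID)
QRY: 4  (via RIV)
DOK: 6  (via GRN)
FIR: 7  (via QRY)
LAR: 8  (via MID)
JCT: 11  (via DOK)
VLY: 12  (via QRY)
BRV: 13  (via FIR)
Shortest route: MID–RIV–QRY–FIR–BRV = 13 min.

13 min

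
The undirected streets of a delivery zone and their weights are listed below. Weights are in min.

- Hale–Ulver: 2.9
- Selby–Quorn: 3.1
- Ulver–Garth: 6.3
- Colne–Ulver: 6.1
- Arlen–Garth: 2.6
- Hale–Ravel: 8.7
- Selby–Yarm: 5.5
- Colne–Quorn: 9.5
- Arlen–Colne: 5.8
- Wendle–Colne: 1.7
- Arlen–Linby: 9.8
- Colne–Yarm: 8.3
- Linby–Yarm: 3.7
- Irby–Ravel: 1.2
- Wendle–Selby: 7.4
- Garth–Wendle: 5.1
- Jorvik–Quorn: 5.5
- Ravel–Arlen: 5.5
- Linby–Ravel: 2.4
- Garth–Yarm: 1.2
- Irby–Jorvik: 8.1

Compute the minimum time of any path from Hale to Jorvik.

18 min

Enumerating some paths:
Hale → Ulver → Colne → Quorn → Jorvik: 2.9+6.1+9.5+5.5 = 24
Hale → Ulver → Garth → Yarm → Selby → Quorn → Jorvik: 2.9+6.3+1.2+5.5+3.1+5.5 = 24.5
Hale → Ravel → Irby → Jorvik: 8.7+1.2+8.1 = 18
Hale → Ulver → Garth → Yarm → Linby → Ravel → Irby → Jorvik: 2.9+6.3+1.2+3.7+2.4+1.2+8.1 = 25.8
Cheapest is Hale → Ravel → Irby → Jorvik at 18 min.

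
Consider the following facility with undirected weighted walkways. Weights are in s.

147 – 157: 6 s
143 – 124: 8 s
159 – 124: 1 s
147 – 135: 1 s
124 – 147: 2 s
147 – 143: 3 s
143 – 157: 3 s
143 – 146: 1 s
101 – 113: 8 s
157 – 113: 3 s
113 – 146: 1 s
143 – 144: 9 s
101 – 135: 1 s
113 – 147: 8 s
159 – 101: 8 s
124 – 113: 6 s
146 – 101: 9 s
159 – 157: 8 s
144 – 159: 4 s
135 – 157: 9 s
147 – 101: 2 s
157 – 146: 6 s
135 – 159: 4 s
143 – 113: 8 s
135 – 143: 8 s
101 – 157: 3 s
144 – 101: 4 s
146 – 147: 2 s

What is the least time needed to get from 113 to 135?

4 s

Enumerating some paths:
113 - 146 - 143 - 147 - 135: 1+1+3+1 = 6
113 - 146 - 147 - 135: 1+2+1 = 4
113 - 146 - 147 - 101 - 135: 1+2+2+1 = 6
Cheapest is 113 - 146 - 147 - 135 at 4 s.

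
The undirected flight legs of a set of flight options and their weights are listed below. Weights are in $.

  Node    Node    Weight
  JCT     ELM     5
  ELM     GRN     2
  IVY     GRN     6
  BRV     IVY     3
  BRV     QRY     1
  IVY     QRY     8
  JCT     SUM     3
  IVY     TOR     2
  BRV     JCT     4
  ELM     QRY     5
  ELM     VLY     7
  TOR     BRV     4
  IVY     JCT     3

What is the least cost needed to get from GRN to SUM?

Compare a few routes:
GRN–ELM–QRY–BRV–JCT–SUM: 2+5+1+4+3 = 15
GRN–ELM–JCT–SUM: 2+5+3 = 10
GRN–IVY–JCT–SUM: 6+3+3 = 12
GRN–IVY–BRV–JCT–SUM: 6+3+4+3 = 16
Cheapest is GRN–ELM–JCT–SUM at $10.

$10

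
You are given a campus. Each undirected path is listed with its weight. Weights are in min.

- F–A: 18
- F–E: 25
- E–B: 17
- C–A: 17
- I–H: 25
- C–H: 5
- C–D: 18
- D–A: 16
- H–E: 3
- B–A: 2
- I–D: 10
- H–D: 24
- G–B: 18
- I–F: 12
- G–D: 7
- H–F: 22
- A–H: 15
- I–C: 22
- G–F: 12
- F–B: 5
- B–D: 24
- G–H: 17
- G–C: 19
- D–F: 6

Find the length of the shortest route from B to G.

Running Dijkstra from B:
B: 0
A: 2  (via B)
F: 5  (via B)
D: 11  (via F)
E: 17  (via B)
G: 17  (via F)
Shortest route: B–F–G = 17 min.

17 min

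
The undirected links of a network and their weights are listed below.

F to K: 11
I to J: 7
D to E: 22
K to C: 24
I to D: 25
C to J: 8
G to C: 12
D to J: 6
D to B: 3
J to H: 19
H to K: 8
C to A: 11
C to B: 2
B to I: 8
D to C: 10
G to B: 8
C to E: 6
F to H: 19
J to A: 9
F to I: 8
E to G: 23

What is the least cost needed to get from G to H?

36

Compare a few routes:
G - C - J - H: 12+8+19 = 39
G - B - D - J - H: 8+3+6+19 = 36
G - B - C - J - H: 8+2+8+19 = 37
Cheapest is G - B - D - J - H at 36.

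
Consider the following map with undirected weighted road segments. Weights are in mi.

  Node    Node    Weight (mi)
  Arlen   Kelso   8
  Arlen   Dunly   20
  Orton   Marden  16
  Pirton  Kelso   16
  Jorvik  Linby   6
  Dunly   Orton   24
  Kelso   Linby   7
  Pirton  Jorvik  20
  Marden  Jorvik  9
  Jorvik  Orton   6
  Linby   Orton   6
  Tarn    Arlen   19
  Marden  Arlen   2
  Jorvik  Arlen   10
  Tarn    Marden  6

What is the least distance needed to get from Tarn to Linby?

21 mi

Candidate routes:
Tarn–Marden–Arlen–Kelso–Linby: 6+2+8+7 = 23
Tarn–Marden–Jorvik–Linby: 6+9+6 = 21
Cheapest is Tarn–Marden–Jorvik–Linby at 21 mi.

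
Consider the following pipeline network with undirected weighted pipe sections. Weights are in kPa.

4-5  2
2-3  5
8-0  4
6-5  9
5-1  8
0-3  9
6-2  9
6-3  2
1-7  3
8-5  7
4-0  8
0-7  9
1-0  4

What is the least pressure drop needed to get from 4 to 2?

Compare a few routes:
4 - 5 - 6 - 3 - 2: 2+9+2+5 = 18
4 - 5 - 6 - 2: 2+9+9 = 20
4 - 0 - 3 - 2: 8+9+5 = 22
The minimum is 18 kPa via 4 - 5 - 6 - 3 - 2.

18 kPa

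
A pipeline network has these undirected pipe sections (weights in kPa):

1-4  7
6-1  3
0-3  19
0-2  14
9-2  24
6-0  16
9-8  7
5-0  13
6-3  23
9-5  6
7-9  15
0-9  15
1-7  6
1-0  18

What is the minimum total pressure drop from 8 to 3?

Enumerating some paths:
8 - 9 - 5 - 0 - 3: 7+6+13+19 = 45
8 - 9 - 0 - 3: 7+15+19 = 41
8 - 9 - 7 - 1 - 6 - 3: 7+15+6+3+23 = 54
The minimum is 41 kPa via 8 - 9 - 0 - 3.

41 kPa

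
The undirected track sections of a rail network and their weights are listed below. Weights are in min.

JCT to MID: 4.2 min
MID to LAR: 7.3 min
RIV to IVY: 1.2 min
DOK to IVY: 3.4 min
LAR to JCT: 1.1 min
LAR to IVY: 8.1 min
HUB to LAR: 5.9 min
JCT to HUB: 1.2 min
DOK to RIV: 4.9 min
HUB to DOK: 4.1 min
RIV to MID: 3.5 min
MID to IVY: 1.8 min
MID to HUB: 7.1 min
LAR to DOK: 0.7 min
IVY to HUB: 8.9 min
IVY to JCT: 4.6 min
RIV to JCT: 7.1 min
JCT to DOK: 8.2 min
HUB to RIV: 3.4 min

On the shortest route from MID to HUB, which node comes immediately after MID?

Enumerating some paths:
MID–IVY–RIV–HUB: 1.8+1.2+3.4 = 6.4
MID–JCT–HUB: 4.2+1.2 = 5.4
Cheapest is MID–JCT–HUB at 5.4 min.
So from MID the first move is to JCT.

JCT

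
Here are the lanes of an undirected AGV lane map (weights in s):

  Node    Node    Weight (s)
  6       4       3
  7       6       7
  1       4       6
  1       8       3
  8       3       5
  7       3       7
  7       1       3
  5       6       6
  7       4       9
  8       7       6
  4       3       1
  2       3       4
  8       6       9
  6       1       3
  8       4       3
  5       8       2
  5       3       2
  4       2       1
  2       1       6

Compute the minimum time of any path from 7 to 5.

8 s

Enumerating some paths:
7 → 8 → 5: 6+2 = 8
7 → 3 → 5: 7+2 = 9
7 → 4 → 3 → 5: 9+1+2 = 12
Cheapest is 7 → 8 → 5 at 8 s.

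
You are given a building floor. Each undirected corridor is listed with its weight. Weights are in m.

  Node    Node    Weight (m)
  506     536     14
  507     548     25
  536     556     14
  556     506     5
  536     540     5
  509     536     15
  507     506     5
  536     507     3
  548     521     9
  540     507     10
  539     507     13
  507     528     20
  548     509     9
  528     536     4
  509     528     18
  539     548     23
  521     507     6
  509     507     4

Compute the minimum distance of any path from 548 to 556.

Candidate routes:
548 → 521 → 507 → 506 → 556: 9+6+5+5 = 25
548 → 509 → 507 → 506 → 556: 9+4+5+5 = 23
The minimum is 23 m via 548 → 509 → 507 → 506 → 556.

23 m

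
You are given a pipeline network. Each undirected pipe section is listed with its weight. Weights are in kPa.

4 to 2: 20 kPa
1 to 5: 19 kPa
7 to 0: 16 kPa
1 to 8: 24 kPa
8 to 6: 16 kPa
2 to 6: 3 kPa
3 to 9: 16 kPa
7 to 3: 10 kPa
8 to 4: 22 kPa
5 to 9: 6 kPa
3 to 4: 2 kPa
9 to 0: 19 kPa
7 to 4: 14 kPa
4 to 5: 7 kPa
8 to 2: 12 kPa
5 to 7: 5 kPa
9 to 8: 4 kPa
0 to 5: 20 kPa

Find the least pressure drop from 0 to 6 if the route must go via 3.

Best 0 to 3: 0 → 7 → 3 costing 26
Shortest 3→6: 3 → 4 → 2 → 6 = 25
Total via 3: 26 + 25 = 51 kPa.

51 kPa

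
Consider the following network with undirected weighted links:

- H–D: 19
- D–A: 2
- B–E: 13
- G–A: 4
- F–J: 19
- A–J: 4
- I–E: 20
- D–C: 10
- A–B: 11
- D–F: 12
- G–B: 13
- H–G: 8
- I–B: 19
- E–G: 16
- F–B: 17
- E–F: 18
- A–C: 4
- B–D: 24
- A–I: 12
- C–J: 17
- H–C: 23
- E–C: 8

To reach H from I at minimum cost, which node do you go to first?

Candidate routes:
I - A - D - H: 12+2+19 = 33
I - A - G - H: 12+4+8 = 24
Cheapest is I - A - G - H at 24.
So from I the first move is to A.

A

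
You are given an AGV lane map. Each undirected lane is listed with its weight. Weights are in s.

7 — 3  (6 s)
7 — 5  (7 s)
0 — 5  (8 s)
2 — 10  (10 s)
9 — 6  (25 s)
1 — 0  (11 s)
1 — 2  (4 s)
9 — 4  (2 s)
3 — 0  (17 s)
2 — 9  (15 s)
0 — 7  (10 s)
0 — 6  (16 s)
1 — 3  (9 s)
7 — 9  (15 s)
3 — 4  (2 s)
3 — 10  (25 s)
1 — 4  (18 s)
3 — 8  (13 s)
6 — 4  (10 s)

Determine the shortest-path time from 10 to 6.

Enumerating some paths:
10 → 3 → 4 → 6: 25+2+10 = 37
10 → 2 → 1 → 3 → 4 → 6: 10+4+9+2+10 = 35
10 → 2 → 1 → 0 → 6: 10+4+11+16 = 41
10 → 2 → 9 → 4 → 6: 10+15+2+10 = 37
The minimum is 35 s via 10 → 2 → 1 → 3 → 4 → 6.

35 s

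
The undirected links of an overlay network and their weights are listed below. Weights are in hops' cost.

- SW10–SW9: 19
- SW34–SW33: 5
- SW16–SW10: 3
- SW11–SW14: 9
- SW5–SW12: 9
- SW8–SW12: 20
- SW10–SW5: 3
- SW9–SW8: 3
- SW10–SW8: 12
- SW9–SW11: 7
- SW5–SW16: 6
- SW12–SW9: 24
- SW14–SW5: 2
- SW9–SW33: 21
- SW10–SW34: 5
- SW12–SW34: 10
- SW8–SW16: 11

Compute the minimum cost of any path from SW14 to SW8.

17 hops' cost

Shortest distances from SW14:
SW14: 0
SW5: 2  (via SW14)
SW10: 5  (via SW5)
SW16: 8  (via SW5)
SW11: 9  (via SW14)
SW34: 10  (via SW10)
SW12: 11  (via SW5)
SW33: 15  (via SW34)
SW9: 16  (via SW11)
SW8: 17  (via SW10)
Shortest route: SW14 → SW5 → SW10 → SW8 = 17 hops' cost.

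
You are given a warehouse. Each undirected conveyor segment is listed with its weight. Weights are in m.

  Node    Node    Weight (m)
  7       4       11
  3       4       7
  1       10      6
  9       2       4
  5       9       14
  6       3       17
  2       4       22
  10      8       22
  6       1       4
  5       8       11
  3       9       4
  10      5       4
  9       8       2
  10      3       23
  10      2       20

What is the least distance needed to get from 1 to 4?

28 m

Running Dijkstra from 1:
1: 0
6: 4  (via 1)
10: 6  (via 1)
5: 10  (via 10)
3: 21  (via 6)
8: 21  (via 5)
9: 23  (via 8)
2: 26  (via 10)
4: 28  (via 3)
Shortest route: 1–6–3–4 = 28 m.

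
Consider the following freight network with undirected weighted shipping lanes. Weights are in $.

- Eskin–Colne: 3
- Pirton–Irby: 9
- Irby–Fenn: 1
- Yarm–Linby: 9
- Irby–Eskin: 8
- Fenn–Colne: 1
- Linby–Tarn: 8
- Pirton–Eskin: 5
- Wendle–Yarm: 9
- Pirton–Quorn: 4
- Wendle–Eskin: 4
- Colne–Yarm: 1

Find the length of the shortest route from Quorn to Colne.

$12

Enumerating some paths:
Quorn–Pirton–Irby–Fenn–Colne: 4+9+1+1 = 15
Quorn–Pirton–Eskin–Irby–Fenn–Colne: 4+5+8+1+1 = 19
Quorn–Pirton–Eskin–Colne: 4+5+3 = 12
Quorn–Pirton–Eskin–Wendle–Yarm–Colne: 4+5+4+9+1 = 23
The minimum is $12 via Quorn–Pirton–Eskin–Colne.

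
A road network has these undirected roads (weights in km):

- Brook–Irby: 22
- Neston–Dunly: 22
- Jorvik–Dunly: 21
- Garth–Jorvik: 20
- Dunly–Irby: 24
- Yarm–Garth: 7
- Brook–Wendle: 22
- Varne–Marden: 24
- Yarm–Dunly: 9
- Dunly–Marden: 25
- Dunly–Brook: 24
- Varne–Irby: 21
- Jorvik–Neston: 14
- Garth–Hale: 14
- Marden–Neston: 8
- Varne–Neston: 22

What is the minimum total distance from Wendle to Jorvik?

67 km

Candidate routes:
Wendle–Brook–Irby–Dunly–Jorvik: 22+22+24+21 = 89
Wendle–Brook–Dunly–Neston–Jorvik: 22+24+22+14 = 82
Wendle–Brook–Dunly–Yarm–Garth–Jorvik: 22+24+9+7+20 = 82
Wendle–Brook–Dunly–Jorvik: 22+24+21 = 67
Cheapest is Wendle–Brook–Dunly–Jorvik at 67 km.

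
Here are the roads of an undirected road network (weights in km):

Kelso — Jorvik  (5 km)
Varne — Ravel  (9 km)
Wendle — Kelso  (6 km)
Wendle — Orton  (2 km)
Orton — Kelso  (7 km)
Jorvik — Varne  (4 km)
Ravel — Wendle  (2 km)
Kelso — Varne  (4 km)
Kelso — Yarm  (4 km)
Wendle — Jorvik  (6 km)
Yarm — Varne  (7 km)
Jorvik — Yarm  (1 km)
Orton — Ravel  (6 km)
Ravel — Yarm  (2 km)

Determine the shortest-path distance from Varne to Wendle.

Shortest distances from Varne:
Varne: 0
Jorvik: 4  (via Varne)
Kelso: 4  (via Varne)
Yarm: 5  (via Jorvik)
Ravel: 7  (via Yarm)
Wendle: 9  (via Ravel)
Shortest route: Varne → Jorvik → Yarm → Ravel → Wendle = 9 km.

9 km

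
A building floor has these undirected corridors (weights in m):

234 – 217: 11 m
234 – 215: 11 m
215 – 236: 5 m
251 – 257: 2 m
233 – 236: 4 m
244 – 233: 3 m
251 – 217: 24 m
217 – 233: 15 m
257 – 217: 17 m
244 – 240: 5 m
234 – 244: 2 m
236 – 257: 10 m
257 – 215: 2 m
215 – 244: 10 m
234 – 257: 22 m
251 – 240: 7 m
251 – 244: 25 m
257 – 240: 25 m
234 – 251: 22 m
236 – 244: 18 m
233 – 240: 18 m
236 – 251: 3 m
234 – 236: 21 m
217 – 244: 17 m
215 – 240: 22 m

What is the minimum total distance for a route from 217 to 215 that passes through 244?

23 m

Shortest 217→244: 217 → 234 → 244 = 13
Best 244 to 215: 244 → 215 costing 10
Total via 244: 13 + 10 = 23 m.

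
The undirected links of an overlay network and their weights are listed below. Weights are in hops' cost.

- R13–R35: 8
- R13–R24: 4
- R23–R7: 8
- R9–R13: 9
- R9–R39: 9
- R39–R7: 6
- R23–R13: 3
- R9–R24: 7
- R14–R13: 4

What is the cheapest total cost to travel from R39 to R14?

Enumerating some paths:
R39 → R9 → R13 → R14: 9+9+4 = 22
R39 → R7 → R23 → R13 → R14: 6+8+3+4 = 21
Cheapest is R39 → R7 → R23 → R13 → R14 at 21 hops' cost.

21 hops' cost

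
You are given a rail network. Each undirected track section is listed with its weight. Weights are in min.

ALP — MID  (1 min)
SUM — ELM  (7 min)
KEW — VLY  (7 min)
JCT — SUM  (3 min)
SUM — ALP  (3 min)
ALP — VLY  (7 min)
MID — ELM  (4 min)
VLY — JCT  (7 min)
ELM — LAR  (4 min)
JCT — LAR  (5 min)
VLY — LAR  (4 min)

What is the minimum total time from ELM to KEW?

15 min

Enumerating some paths:
ELM → LAR → VLY → KEW: 4+4+7 = 15
ELM → LAR → JCT → VLY → KEW: 4+5+7+7 = 23
ELM → MID → ALP → VLY → KEW: 4+1+7+7 = 19
Cheapest is ELM → LAR → VLY → KEW at 15 min.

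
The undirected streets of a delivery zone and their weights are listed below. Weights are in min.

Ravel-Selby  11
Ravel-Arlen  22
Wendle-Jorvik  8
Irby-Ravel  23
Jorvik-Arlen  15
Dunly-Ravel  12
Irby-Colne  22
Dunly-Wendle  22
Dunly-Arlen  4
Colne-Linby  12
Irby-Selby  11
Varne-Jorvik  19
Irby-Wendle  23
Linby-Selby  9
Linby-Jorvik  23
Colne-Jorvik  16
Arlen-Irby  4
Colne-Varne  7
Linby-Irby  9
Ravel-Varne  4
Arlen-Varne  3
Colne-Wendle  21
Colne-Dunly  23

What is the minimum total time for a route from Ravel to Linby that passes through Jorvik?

Shortest Ravel→Jorvik: Ravel–Varne–Arlen–Jorvik = 22
Best Jorvik to Linby: Jorvik–Linby costing 23
Total via Jorvik: 22 + 23 = 45 min.

45 min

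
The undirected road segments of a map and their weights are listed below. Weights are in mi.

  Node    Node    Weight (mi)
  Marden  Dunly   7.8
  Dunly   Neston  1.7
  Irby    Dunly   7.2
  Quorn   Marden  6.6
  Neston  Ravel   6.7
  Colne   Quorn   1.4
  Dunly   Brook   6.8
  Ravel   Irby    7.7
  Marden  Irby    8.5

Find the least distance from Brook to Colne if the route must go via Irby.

30.5 mi

Shortest Brook→Irby: Brook–Dunly–Irby = 14
Shortest Irby→Colne: Irby–Marden–Quorn–Colne = 16.5
Total via Irby: 14 + 16.5 = 30.5 mi.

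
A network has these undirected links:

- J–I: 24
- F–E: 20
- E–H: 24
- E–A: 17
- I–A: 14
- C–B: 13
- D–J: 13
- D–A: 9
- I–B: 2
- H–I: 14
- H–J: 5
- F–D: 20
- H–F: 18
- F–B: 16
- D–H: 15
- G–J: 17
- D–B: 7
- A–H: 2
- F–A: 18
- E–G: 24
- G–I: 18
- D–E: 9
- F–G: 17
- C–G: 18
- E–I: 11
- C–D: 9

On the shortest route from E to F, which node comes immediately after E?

F

Candidate routes:
E–I–B–F: 11+2+16 = 29
E–F: 20 = 20
E–D–B–F: 9+7+16 = 32
E–D–F: 9+20 = 29
The minimum is 20 via E–F.
So from E the first move is to F.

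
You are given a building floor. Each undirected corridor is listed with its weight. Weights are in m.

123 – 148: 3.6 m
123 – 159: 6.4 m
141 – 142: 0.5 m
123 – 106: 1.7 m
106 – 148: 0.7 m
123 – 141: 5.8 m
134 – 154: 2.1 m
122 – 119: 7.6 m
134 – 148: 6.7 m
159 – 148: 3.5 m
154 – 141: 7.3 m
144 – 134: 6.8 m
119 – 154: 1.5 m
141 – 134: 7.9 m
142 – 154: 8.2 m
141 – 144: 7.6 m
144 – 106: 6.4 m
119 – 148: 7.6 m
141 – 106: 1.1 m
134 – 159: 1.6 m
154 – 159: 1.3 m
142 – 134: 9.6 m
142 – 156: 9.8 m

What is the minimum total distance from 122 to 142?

16.2 m

Running Dijkstra from 122:
122: 0
119: 7.6  (via 122)
154: 9.1  (via 119)
159: 10.4  (via 154)
134: 11.2  (via 154)
148: 13.9  (via 159)
106: 14.6  (via 148)
141: 15.7  (via 106)
142: 16.2  (via 141)
Shortest route: 122 → 119 → 154 → 159 → 148 → 106 → 141 → 142 = 16.2 m.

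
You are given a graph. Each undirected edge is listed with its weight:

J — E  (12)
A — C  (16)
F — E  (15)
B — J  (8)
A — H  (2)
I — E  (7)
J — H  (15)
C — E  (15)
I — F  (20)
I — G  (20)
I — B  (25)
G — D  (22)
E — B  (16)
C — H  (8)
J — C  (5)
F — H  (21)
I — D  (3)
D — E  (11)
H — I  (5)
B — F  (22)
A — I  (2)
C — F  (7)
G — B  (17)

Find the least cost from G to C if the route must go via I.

32

Best G to I: G–I costing 20
Best I to C: I–A–H–C costing 12
Total via I: 20 + 12 = 32.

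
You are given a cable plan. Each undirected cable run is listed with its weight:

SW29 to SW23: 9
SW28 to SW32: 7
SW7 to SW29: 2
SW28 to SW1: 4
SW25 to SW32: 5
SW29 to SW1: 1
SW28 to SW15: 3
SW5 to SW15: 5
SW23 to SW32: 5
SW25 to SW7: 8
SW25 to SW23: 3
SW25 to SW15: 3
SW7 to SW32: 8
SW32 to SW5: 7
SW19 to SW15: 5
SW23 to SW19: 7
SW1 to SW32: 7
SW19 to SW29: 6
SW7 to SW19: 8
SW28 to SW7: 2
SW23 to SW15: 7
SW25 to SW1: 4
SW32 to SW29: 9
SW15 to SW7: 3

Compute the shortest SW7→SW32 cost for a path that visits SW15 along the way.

Shortest SW7→SW15: SW7 → SW15 = 3
Best SW15 to SW32: SW15 → SW25 → SW32 costing 8
Total via SW15: 3 + 8 = 11.

11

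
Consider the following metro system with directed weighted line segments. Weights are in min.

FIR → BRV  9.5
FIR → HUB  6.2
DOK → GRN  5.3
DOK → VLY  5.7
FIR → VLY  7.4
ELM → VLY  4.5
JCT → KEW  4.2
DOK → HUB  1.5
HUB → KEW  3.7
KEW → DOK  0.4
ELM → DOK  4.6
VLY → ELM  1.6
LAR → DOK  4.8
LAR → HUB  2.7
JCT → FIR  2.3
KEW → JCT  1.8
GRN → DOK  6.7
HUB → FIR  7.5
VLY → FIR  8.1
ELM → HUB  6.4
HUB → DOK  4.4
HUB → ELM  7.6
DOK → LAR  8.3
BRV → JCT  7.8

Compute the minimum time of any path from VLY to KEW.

11.4 min

Running Dijkstra from VLY:
VLY: 0
ELM: 1.6  (via VLY)
DOK: 6.2  (via ELM)
HUB: 7.7  (via DOK)
FIR: 8.1  (via VLY)
KEW: 11.4  (via HUB)
Shortest route: VLY–ELM–DOK–HUB–KEW = 11.4 min.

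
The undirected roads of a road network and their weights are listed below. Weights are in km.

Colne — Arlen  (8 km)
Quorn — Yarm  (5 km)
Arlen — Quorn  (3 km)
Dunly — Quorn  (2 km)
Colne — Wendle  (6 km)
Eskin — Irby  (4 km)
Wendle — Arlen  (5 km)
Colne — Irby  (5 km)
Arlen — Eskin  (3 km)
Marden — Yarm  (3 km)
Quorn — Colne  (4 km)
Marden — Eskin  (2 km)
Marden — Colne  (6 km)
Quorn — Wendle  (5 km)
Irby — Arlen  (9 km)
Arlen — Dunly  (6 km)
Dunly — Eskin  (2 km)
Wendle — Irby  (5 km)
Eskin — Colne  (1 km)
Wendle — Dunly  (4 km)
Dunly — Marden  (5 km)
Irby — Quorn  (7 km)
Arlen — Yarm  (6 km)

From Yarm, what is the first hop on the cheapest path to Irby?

Enumerating some paths:
Yarm - Marden - Eskin - Irby: 3+2+4 = 9
Yarm - Marden - Eskin - Colne - Irby: 3+2+1+5 = 11
Yarm - Quorn - Irby: 5+7 = 12
Yarm - Arlen - Eskin - Irby: 6+3+4 = 13
Cheapest is Yarm - Marden - Eskin - Irby at 9 km.
So from Yarm the first move is to Marden.

Marden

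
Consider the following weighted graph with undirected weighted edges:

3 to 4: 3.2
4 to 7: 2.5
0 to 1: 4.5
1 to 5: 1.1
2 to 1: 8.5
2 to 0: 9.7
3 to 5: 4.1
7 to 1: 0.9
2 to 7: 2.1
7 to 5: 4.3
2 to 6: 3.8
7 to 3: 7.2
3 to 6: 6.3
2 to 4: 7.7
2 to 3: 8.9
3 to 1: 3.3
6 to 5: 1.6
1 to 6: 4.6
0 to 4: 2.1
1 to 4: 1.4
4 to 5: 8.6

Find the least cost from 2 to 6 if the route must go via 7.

5.7

Best 2 to 7: 2 → 7 costing 2.1
Shortest 7→6: 7 → 1 → 5 → 6 = 3.6
Total via 7: 2.1 + 3.6 = 5.7.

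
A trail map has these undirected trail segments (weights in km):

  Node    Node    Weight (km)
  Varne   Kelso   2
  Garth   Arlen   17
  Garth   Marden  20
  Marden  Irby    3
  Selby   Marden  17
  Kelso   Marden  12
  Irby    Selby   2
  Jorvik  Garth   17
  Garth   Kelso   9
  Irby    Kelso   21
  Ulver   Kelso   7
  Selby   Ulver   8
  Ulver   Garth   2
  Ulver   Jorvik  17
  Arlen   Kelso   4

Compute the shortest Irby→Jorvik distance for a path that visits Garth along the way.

Best Irby to Garth: Irby–Selby–Ulver–Garth costing 12
Shortest Garth→Jorvik: Garth–Jorvik = 17
Total via Garth: 12 + 17 = 29 km.

29 km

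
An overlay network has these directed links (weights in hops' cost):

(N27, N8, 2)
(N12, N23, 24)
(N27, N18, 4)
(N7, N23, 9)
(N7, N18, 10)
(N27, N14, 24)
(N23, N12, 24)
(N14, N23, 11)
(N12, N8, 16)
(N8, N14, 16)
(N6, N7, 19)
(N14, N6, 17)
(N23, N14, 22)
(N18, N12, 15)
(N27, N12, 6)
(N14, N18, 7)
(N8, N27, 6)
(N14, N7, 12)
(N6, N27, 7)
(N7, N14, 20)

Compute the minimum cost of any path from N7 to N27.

44 hops' cost

Shortest distances from N7:
N7: 0
N23: 9  (via N7)
N18: 10  (via N7)
N14: 20  (via N7)
N12: 25  (via N18)
N6: 37  (via N14)
N8: 41  (via N12)
N27: 44  (via N6)
Shortest route: N7 → N14 → N6 → N27 = 44 hops' cost.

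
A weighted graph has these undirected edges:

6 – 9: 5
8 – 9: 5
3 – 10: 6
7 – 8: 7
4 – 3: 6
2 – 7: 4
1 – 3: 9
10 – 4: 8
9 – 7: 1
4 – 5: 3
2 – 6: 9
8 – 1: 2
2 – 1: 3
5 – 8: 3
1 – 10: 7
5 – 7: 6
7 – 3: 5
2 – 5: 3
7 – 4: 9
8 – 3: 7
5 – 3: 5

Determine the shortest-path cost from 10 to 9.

12

Settle nodes by increasing distance from 10:
10: 0
3: 6  (via 10)
1: 7  (via 10)
4: 8  (via 10)
8: 9  (via 1)
2: 10  (via 1)
5: 11  (via 3)
7: 11  (via 3)
9: 12  (via 7)
Shortest route: 10–3–7–9 = 12.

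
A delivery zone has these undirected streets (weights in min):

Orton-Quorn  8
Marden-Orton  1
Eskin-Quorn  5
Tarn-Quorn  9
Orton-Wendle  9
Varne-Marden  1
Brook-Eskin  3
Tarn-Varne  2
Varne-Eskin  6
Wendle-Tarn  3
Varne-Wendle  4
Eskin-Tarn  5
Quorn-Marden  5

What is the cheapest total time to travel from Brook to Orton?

Compare a few routes:
Brook → Eskin → Varne → Marden → Orton: 3+6+1+1 = 11
Brook → Eskin → Quorn → Marden → Orton: 3+5+5+1 = 14
Brook → Eskin → Quorn → Orton: 3+5+8 = 16
Brook → Eskin → Tarn → Varne → Marden → Orton: 3+5+2+1+1 = 12
Cheapest is Brook → Eskin → Varne → Marden → Orton at 11 min.

11 min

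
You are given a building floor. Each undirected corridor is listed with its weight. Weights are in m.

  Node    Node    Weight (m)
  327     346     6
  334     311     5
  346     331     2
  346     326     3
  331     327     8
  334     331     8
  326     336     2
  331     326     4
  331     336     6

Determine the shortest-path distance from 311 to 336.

Shortest distances from 311:
311: 0
334: 5  (via 311)
331: 13  (via 334)
346: 15  (via 331)
326: 17  (via 331)
336: 19  (via 331)
Shortest route: 311–334–331–336 = 19 m.

19 m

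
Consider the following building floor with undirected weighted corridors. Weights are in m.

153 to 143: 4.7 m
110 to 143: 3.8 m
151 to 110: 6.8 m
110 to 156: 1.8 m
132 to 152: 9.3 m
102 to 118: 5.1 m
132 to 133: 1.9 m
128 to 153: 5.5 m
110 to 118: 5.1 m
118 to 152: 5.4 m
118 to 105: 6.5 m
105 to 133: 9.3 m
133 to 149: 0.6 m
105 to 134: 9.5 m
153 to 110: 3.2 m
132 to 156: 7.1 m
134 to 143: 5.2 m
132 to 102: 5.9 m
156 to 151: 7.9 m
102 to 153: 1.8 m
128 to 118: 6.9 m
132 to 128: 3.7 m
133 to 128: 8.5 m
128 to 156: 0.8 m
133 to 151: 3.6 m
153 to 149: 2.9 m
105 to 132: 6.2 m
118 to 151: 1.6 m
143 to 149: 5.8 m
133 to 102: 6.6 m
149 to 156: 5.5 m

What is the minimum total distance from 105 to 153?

11.6 m

Candidate routes:
105 → 133 → 149 → 153: 9.3+0.6+2.9 = 12.8
105 → 132 → 102 → 153: 6.2+5.9+1.8 = 13.9
105 → 118 → 102 → 153: 6.5+5.1+1.8 = 13.4
105 → 132 → 133 → 149 → 153: 6.2+1.9+0.6+2.9 = 11.6
The minimum is 11.6 m via 105 → 132 → 133 → 149 → 153.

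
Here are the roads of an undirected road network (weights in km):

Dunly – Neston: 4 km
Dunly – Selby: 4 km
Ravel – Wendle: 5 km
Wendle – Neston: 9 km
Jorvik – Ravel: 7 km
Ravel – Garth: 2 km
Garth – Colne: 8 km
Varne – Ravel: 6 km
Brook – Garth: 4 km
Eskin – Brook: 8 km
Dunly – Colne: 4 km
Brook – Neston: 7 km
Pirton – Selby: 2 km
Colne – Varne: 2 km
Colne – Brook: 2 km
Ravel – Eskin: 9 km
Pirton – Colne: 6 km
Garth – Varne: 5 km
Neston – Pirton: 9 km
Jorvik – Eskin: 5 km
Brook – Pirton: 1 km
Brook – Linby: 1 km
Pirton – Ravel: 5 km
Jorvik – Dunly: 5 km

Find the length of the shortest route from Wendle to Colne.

13 km

Candidate routes:
Wendle - Ravel - Garth - Varne - Colne: 5+2+5+2 = 14
Wendle - Ravel - Garth - Colne: 5+2+8 = 15
Wendle - Ravel - Varne - Colne: 5+6+2 = 13
The minimum is 13 km via Wendle - Ravel - Varne - Colne.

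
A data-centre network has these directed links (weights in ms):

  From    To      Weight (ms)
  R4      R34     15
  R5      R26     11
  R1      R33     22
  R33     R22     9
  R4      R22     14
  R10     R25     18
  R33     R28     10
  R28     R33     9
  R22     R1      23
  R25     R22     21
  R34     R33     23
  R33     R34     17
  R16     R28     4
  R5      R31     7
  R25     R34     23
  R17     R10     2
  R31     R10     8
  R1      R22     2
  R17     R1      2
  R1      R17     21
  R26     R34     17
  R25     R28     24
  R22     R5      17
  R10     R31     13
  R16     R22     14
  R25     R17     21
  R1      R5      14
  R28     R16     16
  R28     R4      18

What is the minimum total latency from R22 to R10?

32 ms

Settle nodes by increasing distance from R22:
R22: 0
R5: 17  (via R22)
R1: 23  (via R22)
R31: 24  (via R5)
R26: 28  (via R5)
R10: 32  (via R31)
Shortest route: R22 → R5 → R31 → R10 = 32 ms.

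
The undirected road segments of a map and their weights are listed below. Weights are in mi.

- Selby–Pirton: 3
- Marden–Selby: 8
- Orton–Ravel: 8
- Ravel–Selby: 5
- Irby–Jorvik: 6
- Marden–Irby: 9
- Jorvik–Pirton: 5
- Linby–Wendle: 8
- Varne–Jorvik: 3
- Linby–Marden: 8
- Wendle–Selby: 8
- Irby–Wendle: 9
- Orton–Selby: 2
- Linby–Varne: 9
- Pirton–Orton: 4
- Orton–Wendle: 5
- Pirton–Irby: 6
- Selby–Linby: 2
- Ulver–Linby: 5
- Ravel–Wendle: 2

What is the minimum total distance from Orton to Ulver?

9 mi

Enumerating some paths:
Orton–Selby–Linby–Ulver: 2+2+5 = 9
Orton–Wendle–Linby–Ulver: 5+8+5 = 18
Orton–Pirton–Selby–Linby–Ulver: 4+3+2+5 = 14
Cheapest is Orton–Selby–Linby–Ulver at 9 mi.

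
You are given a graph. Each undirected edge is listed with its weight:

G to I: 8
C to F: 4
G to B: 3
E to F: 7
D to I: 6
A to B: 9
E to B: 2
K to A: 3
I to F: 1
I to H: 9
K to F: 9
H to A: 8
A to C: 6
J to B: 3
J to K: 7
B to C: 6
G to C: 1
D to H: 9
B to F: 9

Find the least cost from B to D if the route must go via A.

Best B to A: B → A costing 9
Shortest A→D: A → H → D = 17
Total via A: 9 + 17 = 26.

26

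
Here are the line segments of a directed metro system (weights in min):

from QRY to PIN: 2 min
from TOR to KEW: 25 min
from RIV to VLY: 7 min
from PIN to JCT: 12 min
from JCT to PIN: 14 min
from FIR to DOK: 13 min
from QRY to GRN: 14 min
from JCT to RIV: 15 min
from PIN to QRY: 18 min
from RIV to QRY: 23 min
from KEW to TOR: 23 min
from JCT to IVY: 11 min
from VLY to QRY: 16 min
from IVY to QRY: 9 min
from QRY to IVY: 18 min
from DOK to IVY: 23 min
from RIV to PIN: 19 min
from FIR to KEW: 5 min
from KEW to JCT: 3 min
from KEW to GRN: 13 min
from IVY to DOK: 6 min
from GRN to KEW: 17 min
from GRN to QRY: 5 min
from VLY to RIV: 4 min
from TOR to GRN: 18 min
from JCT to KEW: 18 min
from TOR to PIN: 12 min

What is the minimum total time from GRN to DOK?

Shortest distances from GRN:
GRN: 0
QRY: 5  (via GRN)
PIN: 7  (via QRY)
KEW: 17  (via GRN)
JCT: 19  (via PIN)
IVY: 23  (via QRY)
DOK: 29  (via IVY)
Shortest route: GRN–QRY–IVY–DOK = 29 min.

29 min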